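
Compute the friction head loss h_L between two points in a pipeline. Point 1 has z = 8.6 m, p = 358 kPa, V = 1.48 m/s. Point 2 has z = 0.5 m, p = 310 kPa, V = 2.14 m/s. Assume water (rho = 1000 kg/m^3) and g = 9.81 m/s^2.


Total head at each section: H = z + p/(rho*g) + V^2/(2g).
H1 = 8.6 + 358*1000/(1000*9.81) + 1.48^2/(2*9.81)
   = 8.6 + 36.493 + 0.1116
   = 45.205 m.
H2 = 0.5 + 310*1000/(1000*9.81) + 2.14^2/(2*9.81)
   = 0.5 + 31.6 + 0.2334
   = 32.334 m.
h_L = H1 - H2 = 45.205 - 32.334 = 12.871 m.

12.871


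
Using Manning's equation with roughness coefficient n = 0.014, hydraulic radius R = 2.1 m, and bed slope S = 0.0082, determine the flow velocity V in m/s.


Manning's equation gives V = (1/n) * R^(2/3) * S^(1/2).
First, compute R^(2/3) = 2.1^(2/3) = 1.6399.
Next, S^(1/2) = 0.0082^(1/2) = 0.090554.
Then 1/n = 1/0.014 = 71.43.
V = 71.43 * 1.6399 * 0.090554 = 10.607 m/s.

10.607


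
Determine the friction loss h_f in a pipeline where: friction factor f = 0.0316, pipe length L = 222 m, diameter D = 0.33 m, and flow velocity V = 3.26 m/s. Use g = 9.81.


Darcy-Weisbach equation: h_f = f * (L/D) * V^2/(2g).
f * L/D = 0.0316 * 222/0.33 = 21.2582.
V^2/(2g) = 3.26^2 / (2*9.81) = 10.6276 / 19.62 = 0.5417 m.
h_f = 21.2582 * 0.5417 = 11.515 m.

11.515


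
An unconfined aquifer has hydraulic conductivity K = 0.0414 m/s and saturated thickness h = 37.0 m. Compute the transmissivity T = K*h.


Transmissivity is defined as T = K * h.
T = 0.0414 * 37.0
  = 1.5318 m^2/s.

1.5318


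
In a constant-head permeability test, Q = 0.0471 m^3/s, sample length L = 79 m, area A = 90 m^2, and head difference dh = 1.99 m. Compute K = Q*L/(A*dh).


From K = Q*L / (A*dh):
Numerator: Q*L = 0.0471 * 79 = 3.7209.
Denominator: A*dh = 90 * 1.99 = 179.1.
K = 3.7209 / 179.1 = 0.020776 m/s.

0.020776


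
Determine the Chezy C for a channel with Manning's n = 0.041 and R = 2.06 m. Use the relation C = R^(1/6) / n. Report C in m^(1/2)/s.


The Chezy coefficient relates to Manning's n through C = R^(1/6) / n.
R^(1/6) = 2.06^(1/6) = 1.128005.
C = 1.128005 / 0.041 = 27.51 m^(1/2)/s.

27.51


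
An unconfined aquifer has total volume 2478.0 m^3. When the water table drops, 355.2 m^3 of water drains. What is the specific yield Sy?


Specific yield Sy = Volume drained / Total volume.
Sy = 355.2 / 2478.0
   = 0.1433.

0.1433


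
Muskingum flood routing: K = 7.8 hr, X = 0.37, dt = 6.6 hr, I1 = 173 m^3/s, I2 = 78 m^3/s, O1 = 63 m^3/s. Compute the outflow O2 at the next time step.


Muskingum coefficients:
denom = 2*K*(1-X) + dt = 2*7.8*(1-0.37) + 6.6 = 16.428.
C0 = (dt - 2*K*X)/denom = (6.6 - 2*7.8*0.37)/16.428 = 0.0504.
C1 = (dt + 2*K*X)/denom = (6.6 + 2*7.8*0.37)/16.428 = 0.7531.
C2 = (2*K*(1-X) - dt)/denom = 0.1965.
O2 = C0*I2 + C1*I1 + C2*O1
   = 0.0504*78 + 0.7531*173 + 0.1965*63
   = 146.6 m^3/s.

146.6


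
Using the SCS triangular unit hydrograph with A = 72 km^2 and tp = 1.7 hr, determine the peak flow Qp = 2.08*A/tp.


SCS formula: Qp = 2.08 * A / tp.
Qp = 2.08 * 72 / 1.7
   = 149.76 / 1.7
   = 88.09 m^3/s per cm.

88.09


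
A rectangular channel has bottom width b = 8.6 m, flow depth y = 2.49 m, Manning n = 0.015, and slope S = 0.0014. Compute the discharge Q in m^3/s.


For a rectangular channel, the cross-sectional area A = b * y = 8.6 * 2.49 = 21.41 m^2.
The wetted perimeter P = b + 2y = 8.6 + 2*2.49 = 13.58 m.
Hydraulic radius R = A/P = 21.41/13.58 = 1.5769 m.
Velocity V = (1/n)*R^(2/3)*S^(1/2) = (1/0.015)*1.5769^(2/3)*0.0014^(1/2) = 3.3794 m/s.
Discharge Q = A * V = 21.41 * 3.3794 = 72.366 m^3/s.

72.366


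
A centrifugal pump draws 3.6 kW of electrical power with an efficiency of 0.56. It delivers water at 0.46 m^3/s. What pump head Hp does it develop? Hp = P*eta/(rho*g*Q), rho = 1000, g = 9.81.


Pump head formula: Hp = P * eta / (rho * g * Q).
Numerator: P * eta = 3.6 * 1000 * 0.56 = 2016.0 W.
Denominator: rho * g * Q = 1000 * 9.81 * 0.46 = 4512.6.
Hp = 2016.0 / 4512.6 = 0.45 m.

0.45


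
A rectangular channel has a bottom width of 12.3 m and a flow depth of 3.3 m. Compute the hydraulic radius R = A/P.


For a rectangular section:
Flow area A = b * y = 12.3 * 3.3 = 40.59 m^2.
Wetted perimeter P = b + 2y = 12.3 + 2*3.3 = 18.9 m.
Hydraulic radius R = A/P = 40.59 / 18.9 = 2.1476 m.

2.1476


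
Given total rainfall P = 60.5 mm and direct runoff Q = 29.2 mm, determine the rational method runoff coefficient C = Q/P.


The runoff coefficient C = runoff depth / rainfall depth.
C = 29.2 / 60.5
  = 0.4826.

0.4826


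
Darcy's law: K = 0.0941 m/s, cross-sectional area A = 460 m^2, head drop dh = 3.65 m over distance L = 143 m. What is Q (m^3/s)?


Darcy's law: Q = K * A * i, where i = dh/L.
Hydraulic gradient i = 3.65 / 143 = 0.025524.
Q = 0.0941 * 460 * 0.025524
  = 1.1049 m^3/s.

1.1049


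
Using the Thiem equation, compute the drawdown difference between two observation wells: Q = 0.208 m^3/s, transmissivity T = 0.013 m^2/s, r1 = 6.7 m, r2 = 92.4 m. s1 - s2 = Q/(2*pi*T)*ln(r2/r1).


Thiem equation: s1 - s2 = Q/(2*pi*T) * ln(r2/r1).
ln(r2/r1) = ln(92.4/6.7) = 2.624.
Q/(2*pi*T) = 0.208 / (2*pi*0.013) = 0.208 / 0.0817 = 2.5465.
s1 - s2 = 2.5465 * 2.624 = 6.682 m.

6.682


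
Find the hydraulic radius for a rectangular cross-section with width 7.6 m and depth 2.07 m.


For a rectangular section:
Flow area A = b * y = 7.6 * 2.07 = 15.73 m^2.
Wetted perimeter P = b + 2y = 7.6 + 2*2.07 = 11.74 m.
Hydraulic radius R = A/P = 15.73 / 11.74 = 1.34 m.

1.34


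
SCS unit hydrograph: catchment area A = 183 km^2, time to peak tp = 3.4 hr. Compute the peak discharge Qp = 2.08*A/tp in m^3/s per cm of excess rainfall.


SCS formula: Qp = 2.08 * A / tp.
Qp = 2.08 * 183 / 3.4
   = 380.64 / 3.4
   = 111.95 m^3/s per cm.

111.95


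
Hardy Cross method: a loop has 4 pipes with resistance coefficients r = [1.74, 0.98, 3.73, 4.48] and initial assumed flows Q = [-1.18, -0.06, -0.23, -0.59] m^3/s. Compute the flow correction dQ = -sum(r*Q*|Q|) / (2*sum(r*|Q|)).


Numerator terms (r*Q*|Q|): 1.74*-1.18*|-1.18| = -2.4228; 0.98*-0.06*|-0.06| = -0.0035; 3.73*-0.23*|-0.23| = -0.1973; 4.48*-0.59*|-0.59| = -1.5595.
Sum of numerator = -4.1831.
Denominator terms (r*|Q|): 1.74*|-1.18| = 2.0532; 0.98*|-0.06| = 0.0588; 3.73*|-0.23| = 0.8579; 4.48*|-0.59| = 2.6432.
2 * sum of denominator = 2 * 5.6131 = 11.2262.
dQ = --4.1831 / 11.2262 = 0.3726 m^3/s.

0.3726


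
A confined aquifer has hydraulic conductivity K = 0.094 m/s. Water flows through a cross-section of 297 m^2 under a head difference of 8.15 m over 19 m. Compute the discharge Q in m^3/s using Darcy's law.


Darcy's law: Q = K * A * i, where i = dh/L.
Hydraulic gradient i = 8.15 / 19 = 0.428947.
Q = 0.094 * 297 * 0.428947
  = 11.9754 m^3/s.

11.9754


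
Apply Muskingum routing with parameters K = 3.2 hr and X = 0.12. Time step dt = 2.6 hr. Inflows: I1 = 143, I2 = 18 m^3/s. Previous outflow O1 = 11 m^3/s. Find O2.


Muskingum coefficients:
denom = 2*K*(1-X) + dt = 2*3.2*(1-0.12) + 2.6 = 8.232.
C0 = (dt - 2*K*X)/denom = (2.6 - 2*3.2*0.12)/8.232 = 0.2225.
C1 = (dt + 2*K*X)/denom = (2.6 + 2*3.2*0.12)/8.232 = 0.4091.
C2 = (2*K*(1-X) - dt)/denom = 0.3683.
O2 = C0*I2 + C1*I1 + C2*O1
   = 0.2225*18 + 0.4091*143 + 0.3683*11
   = 66.56 m^3/s.

66.56


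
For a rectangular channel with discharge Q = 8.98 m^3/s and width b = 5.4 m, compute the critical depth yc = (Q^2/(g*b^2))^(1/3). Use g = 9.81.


Using yc = (Q^2 / (g * b^2))^(1/3):
Q^2 = 8.98^2 = 80.64.
g * b^2 = 9.81 * 5.4^2 = 9.81 * 29.16 = 286.06.
Q^2 / (g*b^2) = 80.64 / 286.06 = 0.2819.
yc = 0.2819^(1/3) = 0.6557 m.

0.6557


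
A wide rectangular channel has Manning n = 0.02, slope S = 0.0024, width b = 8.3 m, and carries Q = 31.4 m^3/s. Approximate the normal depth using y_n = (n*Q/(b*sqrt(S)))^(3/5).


We use the wide-channel approximation y_n = (n*Q/(b*sqrt(S)))^(3/5).
sqrt(S) = sqrt(0.0024) = 0.04899.
Numerator: n*Q = 0.02 * 31.4 = 0.628.
Denominator: b*sqrt(S) = 8.3 * 0.04899 = 0.406617.
arg = 1.5445.
y_n = 1.5445^(3/5) = 1.298 m.

1.298


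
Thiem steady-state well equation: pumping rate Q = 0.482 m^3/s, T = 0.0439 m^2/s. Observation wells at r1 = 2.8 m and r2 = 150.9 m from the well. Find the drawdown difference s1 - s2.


Thiem equation: s1 - s2 = Q/(2*pi*T) * ln(r2/r1).
ln(r2/r1) = ln(150.9/2.8) = 3.987.
Q/(2*pi*T) = 0.482 / (2*pi*0.0439) = 0.482 / 0.2758 = 1.7474.
s1 - s2 = 1.7474 * 3.987 = 6.967 m.

6.967


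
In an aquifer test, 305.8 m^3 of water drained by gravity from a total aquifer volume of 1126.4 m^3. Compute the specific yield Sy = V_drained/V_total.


Specific yield Sy = Volume drained / Total volume.
Sy = 305.8 / 1126.4
   = 0.2715.

0.2715


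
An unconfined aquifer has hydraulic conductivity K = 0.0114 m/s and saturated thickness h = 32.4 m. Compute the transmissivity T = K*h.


Transmissivity is defined as T = K * h.
T = 0.0114 * 32.4
  = 0.3694 m^2/s.

0.3694


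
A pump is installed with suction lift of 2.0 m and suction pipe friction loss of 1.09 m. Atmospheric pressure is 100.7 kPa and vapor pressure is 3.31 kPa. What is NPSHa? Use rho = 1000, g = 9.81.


NPSHa = p_atm/(rho*g) - z_s - hf_s - p_vap/(rho*g).
p_atm/(rho*g) = 100.7*1000 / (1000*9.81) = 10.265 m.
p_vap/(rho*g) = 3.31*1000 / (1000*9.81) = 0.337 m.
NPSHa = 10.265 - 2.0 - 1.09 - 0.337
      = 6.84 m.

6.84


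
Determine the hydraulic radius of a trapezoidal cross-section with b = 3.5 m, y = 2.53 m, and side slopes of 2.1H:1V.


For a trapezoidal section with side slope z:
A = (b + z*y)*y = (3.5 + 2.1*2.53)*2.53 = 22.297 m^2.
P = b + 2*y*sqrt(1 + z^2) = 3.5 + 2*2.53*sqrt(1 + 2.1^2) = 15.269 m.
R = A/P = 22.297 / 15.269 = 1.4602 m.

1.4602


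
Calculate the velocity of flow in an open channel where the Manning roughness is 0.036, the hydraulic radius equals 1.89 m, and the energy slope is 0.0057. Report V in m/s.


Manning's equation gives V = (1/n) * R^(2/3) * S^(1/2).
First, compute R^(2/3) = 1.89^(2/3) = 1.5286.
Next, S^(1/2) = 0.0057^(1/2) = 0.075498.
Then 1/n = 1/0.036 = 27.78.
V = 27.78 * 1.5286 * 0.075498 = 3.2058 m/s.

3.2058


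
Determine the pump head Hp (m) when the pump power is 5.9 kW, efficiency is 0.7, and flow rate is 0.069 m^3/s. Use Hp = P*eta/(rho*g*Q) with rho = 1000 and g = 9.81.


Pump head formula: Hp = P * eta / (rho * g * Q).
Numerator: P * eta = 5.9 * 1000 * 0.7 = 4130.0 W.
Denominator: rho * g * Q = 1000 * 9.81 * 0.069 = 676.89.
Hp = 4130.0 / 676.89 = 6.1 m.

6.1


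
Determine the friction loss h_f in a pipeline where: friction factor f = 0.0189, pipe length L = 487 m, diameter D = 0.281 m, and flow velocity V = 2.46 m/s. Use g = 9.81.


Darcy-Weisbach equation: h_f = f * (L/D) * V^2/(2g).
f * L/D = 0.0189 * 487/0.281 = 32.7555.
V^2/(2g) = 2.46^2 / (2*9.81) = 6.0516 / 19.62 = 0.3084 m.
h_f = 32.7555 * 0.3084 = 10.103 m.

10.103


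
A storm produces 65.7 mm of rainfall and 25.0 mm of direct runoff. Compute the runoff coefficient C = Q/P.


The runoff coefficient C = runoff depth / rainfall depth.
C = 25.0 / 65.7
  = 0.3805.

0.3805


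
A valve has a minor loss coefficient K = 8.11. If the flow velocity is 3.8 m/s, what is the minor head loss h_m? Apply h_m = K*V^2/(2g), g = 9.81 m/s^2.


Minor loss formula: h_m = K * V^2/(2g).
V^2 = 3.8^2 = 14.44.
V^2/(2g) = 14.44 / 19.62 = 0.736 m.
h_m = 8.11 * 0.736 = 5.9688 m.

5.9688


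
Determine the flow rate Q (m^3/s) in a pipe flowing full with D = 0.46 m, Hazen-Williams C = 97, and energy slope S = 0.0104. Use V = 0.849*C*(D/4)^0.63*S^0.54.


For a full circular pipe, R = D/4 = 0.46/4 = 0.115 m.
V = 0.849 * 97 * 0.115^0.63 * 0.0104^0.54
  = 0.849 * 97 * 0.256 * 0.084957
  = 1.7911 m/s.
Pipe area A = pi*D^2/4 = pi*0.46^2/4 = 0.1662 m^2.
Q = A * V = 0.1662 * 1.7911 = 0.2977 m^3/s.

0.2977


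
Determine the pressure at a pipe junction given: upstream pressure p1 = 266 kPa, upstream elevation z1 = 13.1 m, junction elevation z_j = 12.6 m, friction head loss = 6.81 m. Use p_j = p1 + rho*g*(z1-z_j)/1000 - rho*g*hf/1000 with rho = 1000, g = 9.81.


Junction pressure: p_j = p1 + rho*g*(z1 - z_j)/1000 - rho*g*hf/1000.
Elevation term = 1000*9.81*(13.1 - 12.6)/1000 = 4.905 kPa.
Friction term = 1000*9.81*6.81/1000 = 66.806 kPa.
p_j = 266 + 4.905 - 66.806 = 204.1 kPa.

204.1


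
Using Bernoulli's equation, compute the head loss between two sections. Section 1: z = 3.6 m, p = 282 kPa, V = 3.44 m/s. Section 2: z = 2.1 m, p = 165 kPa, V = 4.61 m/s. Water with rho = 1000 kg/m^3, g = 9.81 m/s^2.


Total head at each section: H = z + p/(rho*g) + V^2/(2g).
H1 = 3.6 + 282*1000/(1000*9.81) + 3.44^2/(2*9.81)
   = 3.6 + 28.746 + 0.6031
   = 32.949 m.
H2 = 2.1 + 165*1000/(1000*9.81) + 4.61^2/(2*9.81)
   = 2.1 + 16.82 + 1.0832
   = 20.003 m.
h_L = H1 - H2 = 32.949 - 20.003 = 12.947 m.

12.947


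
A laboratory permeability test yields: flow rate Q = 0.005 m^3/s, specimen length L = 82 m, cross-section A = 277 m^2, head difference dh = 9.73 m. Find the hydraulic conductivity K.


From K = Q*L / (A*dh):
Numerator: Q*L = 0.005 * 82 = 0.41.
Denominator: A*dh = 277 * 9.73 = 2695.21.
K = 0.41 / 2695.21 = 0.000152 m/s.

0.000152


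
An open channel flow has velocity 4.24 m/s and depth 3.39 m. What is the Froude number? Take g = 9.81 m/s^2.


The Froude number is defined as Fr = V / sqrt(g*y).
g*y = 9.81 * 3.39 = 33.2559.
sqrt(g*y) = sqrt(33.2559) = 5.7668.
Fr = 4.24 / 5.7668 = 0.7352.

0.7352


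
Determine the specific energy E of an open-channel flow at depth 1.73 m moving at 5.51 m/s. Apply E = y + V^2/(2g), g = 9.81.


Specific energy E = y + V^2/(2g).
Velocity head = V^2/(2g) = 5.51^2 / (2*9.81) = 30.3601 / 19.62 = 1.5474 m.
E = 1.73 + 1.5474 = 3.2774 m.

3.2774


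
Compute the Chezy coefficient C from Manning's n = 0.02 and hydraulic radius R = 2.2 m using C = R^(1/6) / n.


The Chezy coefficient relates to Manning's n through C = R^(1/6) / n.
R^(1/6) = 2.2^(1/6) = 1.140435.
C = 1.140435 / 0.02 = 57.02 m^(1/2)/s.

57.02


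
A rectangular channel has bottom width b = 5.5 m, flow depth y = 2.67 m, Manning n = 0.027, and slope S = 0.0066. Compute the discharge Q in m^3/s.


For a rectangular channel, the cross-sectional area A = b * y = 5.5 * 2.67 = 14.68 m^2.
The wetted perimeter P = b + 2y = 5.5 + 2*2.67 = 10.84 m.
Hydraulic radius R = A/P = 14.68/10.84 = 1.3547 m.
Velocity V = (1/n)*R^(2/3)*S^(1/2) = (1/0.027)*1.3547^(2/3)*0.0066^(1/2) = 3.6839 m/s.
Discharge Q = A * V = 14.68 * 3.6839 = 54.098 m^3/s.

54.098


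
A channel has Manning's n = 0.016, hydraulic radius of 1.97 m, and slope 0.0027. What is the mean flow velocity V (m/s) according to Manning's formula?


Manning's equation gives V = (1/n) * R^(2/3) * S^(1/2).
First, compute R^(2/3) = 1.97^(2/3) = 1.5715.
Next, S^(1/2) = 0.0027^(1/2) = 0.051962.
Then 1/n = 1/0.016 = 62.5.
V = 62.5 * 1.5715 * 0.051962 = 5.1036 m/s.

5.1036


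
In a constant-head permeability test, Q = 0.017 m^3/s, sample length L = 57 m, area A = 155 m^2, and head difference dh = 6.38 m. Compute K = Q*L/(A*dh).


From K = Q*L / (A*dh):
Numerator: Q*L = 0.017 * 57 = 0.969.
Denominator: A*dh = 155 * 6.38 = 988.9.
K = 0.969 / 988.9 = 0.00098 m/s.

0.00098


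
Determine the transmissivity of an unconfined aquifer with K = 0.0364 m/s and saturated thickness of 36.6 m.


Transmissivity is defined as T = K * h.
T = 0.0364 * 36.6
  = 1.3322 m^2/s.

1.3322


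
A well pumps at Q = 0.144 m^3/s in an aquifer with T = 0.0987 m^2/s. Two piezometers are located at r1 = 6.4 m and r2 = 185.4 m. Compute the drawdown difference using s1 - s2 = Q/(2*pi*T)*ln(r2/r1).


Thiem equation: s1 - s2 = Q/(2*pi*T) * ln(r2/r1).
ln(r2/r1) = ln(185.4/6.4) = 3.3662.
Q/(2*pi*T) = 0.144 / (2*pi*0.0987) = 0.144 / 0.6202 = 0.2322.
s1 - s2 = 0.2322 * 3.3662 = 0.7816 m.

0.7816


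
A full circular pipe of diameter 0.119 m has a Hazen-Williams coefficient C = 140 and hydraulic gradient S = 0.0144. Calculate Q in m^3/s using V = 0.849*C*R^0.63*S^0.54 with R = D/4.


For a full circular pipe, R = D/4 = 0.119/4 = 0.0297 m.
V = 0.849 * 140 * 0.0297^0.63 * 0.0144^0.54
  = 0.849 * 140 * 0.109219 * 0.101278
  = 1.3148 m/s.
Pipe area A = pi*D^2/4 = pi*0.119^2/4 = 0.0111 m^2.
Q = A * V = 0.0111 * 1.3148 = 0.0146 m^3/s.

0.0146


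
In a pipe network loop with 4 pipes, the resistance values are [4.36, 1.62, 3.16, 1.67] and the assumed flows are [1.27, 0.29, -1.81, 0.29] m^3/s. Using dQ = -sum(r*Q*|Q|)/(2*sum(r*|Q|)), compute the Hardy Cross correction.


Numerator terms (r*Q*|Q|): 4.36*1.27*|1.27| = 7.0322; 1.62*0.29*|0.29| = 0.1362; 3.16*-1.81*|-1.81| = -10.3525; 1.67*0.29*|0.29| = 0.1404.
Sum of numerator = -3.0435.
Denominator terms (r*|Q|): 4.36*|1.27| = 5.5372; 1.62*|0.29| = 0.4698; 3.16*|-1.81| = 5.7196; 1.67*|0.29| = 0.4843.
2 * sum of denominator = 2 * 12.2109 = 24.4218.
dQ = --3.0435 / 24.4218 = 0.1246 m^3/s.

0.1246


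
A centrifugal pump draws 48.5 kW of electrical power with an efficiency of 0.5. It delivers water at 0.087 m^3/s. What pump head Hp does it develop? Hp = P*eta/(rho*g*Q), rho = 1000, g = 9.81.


Pump head formula: Hp = P * eta / (rho * g * Q).
Numerator: P * eta = 48.5 * 1000 * 0.5 = 24250.0 W.
Denominator: rho * g * Q = 1000 * 9.81 * 0.087 = 853.47.
Hp = 24250.0 / 853.47 = 28.41 m.

28.41


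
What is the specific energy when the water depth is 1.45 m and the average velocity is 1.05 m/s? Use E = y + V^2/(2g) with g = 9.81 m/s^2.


Specific energy E = y + V^2/(2g).
Velocity head = V^2/(2g) = 1.05^2 / (2*9.81) = 1.1025 / 19.62 = 0.0562 m.
E = 1.45 + 0.0562 = 1.5062 m.

1.5062


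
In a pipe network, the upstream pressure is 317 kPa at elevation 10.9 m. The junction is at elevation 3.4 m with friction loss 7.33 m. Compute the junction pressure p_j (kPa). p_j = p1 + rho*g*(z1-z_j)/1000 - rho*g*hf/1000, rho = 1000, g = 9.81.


Junction pressure: p_j = p1 + rho*g*(z1 - z_j)/1000 - rho*g*hf/1000.
Elevation term = 1000*9.81*(10.9 - 3.4)/1000 = 73.575 kPa.
Friction term = 1000*9.81*7.33/1000 = 71.907 kPa.
p_j = 317 + 73.575 - 71.907 = 318.67 kPa.

318.67


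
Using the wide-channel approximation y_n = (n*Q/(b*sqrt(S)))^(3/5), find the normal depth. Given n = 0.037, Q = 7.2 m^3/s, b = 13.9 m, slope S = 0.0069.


We use the wide-channel approximation y_n = (n*Q/(b*sqrt(S)))^(3/5).
sqrt(S) = sqrt(0.0069) = 0.083066.
Numerator: n*Q = 0.037 * 7.2 = 0.2664.
Denominator: b*sqrt(S) = 13.9 * 0.083066 = 1.154617.
arg = 0.2307.
y_n = 0.2307^(3/5) = 0.4148 m.

0.4148


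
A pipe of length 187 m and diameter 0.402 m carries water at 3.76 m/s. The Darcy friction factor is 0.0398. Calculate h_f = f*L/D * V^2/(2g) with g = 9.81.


Darcy-Weisbach equation: h_f = f * (L/D) * V^2/(2g).
f * L/D = 0.0398 * 187/0.402 = 18.5139.
V^2/(2g) = 3.76^2 / (2*9.81) = 14.1376 / 19.62 = 0.7206 m.
h_f = 18.5139 * 0.7206 = 13.341 m.

13.341


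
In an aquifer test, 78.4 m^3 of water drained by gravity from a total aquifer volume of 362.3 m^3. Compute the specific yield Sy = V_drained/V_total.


Specific yield Sy = Volume drained / Total volume.
Sy = 78.4 / 362.3
   = 0.2164.

0.2164


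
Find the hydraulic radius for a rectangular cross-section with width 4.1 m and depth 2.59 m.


For a rectangular section:
Flow area A = b * y = 4.1 * 2.59 = 10.62 m^2.
Wetted perimeter P = b + 2y = 4.1 + 2*2.59 = 9.28 m.
Hydraulic radius R = A/P = 10.62 / 9.28 = 1.1443 m.

1.1443


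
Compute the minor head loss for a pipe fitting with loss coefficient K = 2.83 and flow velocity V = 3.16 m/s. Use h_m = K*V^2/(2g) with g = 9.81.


Minor loss formula: h_m = K * V^2/(2g).
V^2 = 3.16^2 = 9.9856.
V^2/(2g) = 9.9856 / 19.62 = 0.509 m.
h_m = 2.83 * 0.509 = 1.4403 m.

1.4403


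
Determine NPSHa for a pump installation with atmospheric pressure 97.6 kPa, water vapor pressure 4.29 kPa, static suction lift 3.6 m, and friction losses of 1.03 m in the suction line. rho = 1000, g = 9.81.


NPSHa = p_atm/(rho*g) - z_s - hf_s - p_vap/(rho*g).
p_atm/(rho*g) = 97.6*1000 / (1000*9.81) = 9.949 m.
p_vap/(rho*g) = 4.29*1000 / (1000*9.81) = 0.437 m.
NPSHa = 9.949 - 3.6 - 1.03 - 0.437
      = 4.88 m.

4.88


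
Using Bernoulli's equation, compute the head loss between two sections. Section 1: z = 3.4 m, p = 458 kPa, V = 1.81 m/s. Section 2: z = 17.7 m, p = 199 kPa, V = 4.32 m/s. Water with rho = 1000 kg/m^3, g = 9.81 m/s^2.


Total head at each section: H = z + p/(rho*g) + V^2/(2g).
H1 = 3.4 + 458*1000/(1000*9.81) + 1.81^2/(2*9.81)
   = 3.4 + 46.687 + 0.167
   = 50.254 m.
H2 = 17.7 + 199*1000/(1000*9.81) + 4.32^2/(2*9.81)
   = 17.7 + 20.285 + 0.9512
   = 38.937 m.
h_L = H1 - H2 = 50.254 - 38.937 = 11.317 m.

11.317


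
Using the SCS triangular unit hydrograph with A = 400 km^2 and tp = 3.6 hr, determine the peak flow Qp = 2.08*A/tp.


SCS formula: Qp = 2.08 * A / tp.
Qp = 2.08 * 400 / 3.6
   = 832.0 / 3.6
   = 231.11 m^3/s per cm.

231.11


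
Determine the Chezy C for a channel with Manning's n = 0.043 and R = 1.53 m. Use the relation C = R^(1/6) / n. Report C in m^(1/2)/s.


The Chezy coefficient relates to Manning's n through C = R^(1/6) / n.
R^(1/6) = 1.53^(1/6) = 1.07345.
C = 1.07345 / 0.043 = 24.96 m^(1/2)/s.

24.96


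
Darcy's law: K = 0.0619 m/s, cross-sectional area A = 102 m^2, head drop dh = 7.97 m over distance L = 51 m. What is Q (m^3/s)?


Darcy's law: Q = K * A * i, where i = dh/L.
Hydraulic gradient i = 7.97 / 51 = 0.156275.
Q = 0.0619 * 102 * 0.156275
  = 0.9867 m^3/s.

0.9867


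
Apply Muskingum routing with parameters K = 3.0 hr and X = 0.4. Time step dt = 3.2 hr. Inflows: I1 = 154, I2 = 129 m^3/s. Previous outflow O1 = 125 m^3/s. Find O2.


Muskingum coefficients:
denom = 2*K*(1-X) + dt = 2*3.0*(1-0.4) + 3.2 = 6.8.
C0 = (dt - 2*K*X)/denom = (3.2 - 2*3.0*0.4)/6.8 = 0.1176.
C1 = (dt + 2*K*X)/denom = (3.2 + 2*3.0*0.4)/6.8 = 0.8235.
C2 = (2*K*(1-X) - dt)/denom = 0.0588.
O2 = C0*I2 + C1*I1 + C2*O1
   = 0.1176*129 + 0.8235*154 + 0.0588*125
   = 149.35 m^3/s.

149.35


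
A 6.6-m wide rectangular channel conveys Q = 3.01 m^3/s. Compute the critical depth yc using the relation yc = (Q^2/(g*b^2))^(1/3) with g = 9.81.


Using yc = (Q^2 / (g * b^2))^(1/3):
Q^2 = 3.01^2 = 9.06.
g * b^2 = 9.81 * 6.6^2 = 9.81 * 43.56 = 427.32.
Q^2 / (g*b^2) = 9.06 / 427.32 = 0.0212.
yc = 0.0212^(1/3) = 0.2768 m.

0.2768


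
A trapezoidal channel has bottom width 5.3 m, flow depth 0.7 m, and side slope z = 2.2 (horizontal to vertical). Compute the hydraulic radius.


For a trapezoidal section with side slope z:
A = (b + z*y)*y = (5.3 + 2.2*0.7)*0.7 = 4.788 m^2.
P = b + 2*y*sqrt(1 + z^2) = 5.3 + 2*0.7*sqrt(1 + 2.2^2) = 8.683 m.
R = A/P = 4.788 / 8.683 = 0.5514 m.

0.5514


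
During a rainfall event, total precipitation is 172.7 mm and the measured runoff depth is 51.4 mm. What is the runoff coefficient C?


The runoff coefficient C = runoff depth / rainfall depth.
C = 51.4 / 172.7
  = 0.2976.

0.2976


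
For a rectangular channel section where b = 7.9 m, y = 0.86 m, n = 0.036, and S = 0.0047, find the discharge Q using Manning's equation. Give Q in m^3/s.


For a rectangular channel, the cross-sectional area A = b * y = 7.9 * 0.86 = 6.79 m^2.
The wetted perimeter P = b + 2y = 7.9 + 2*0.86 = 9.62 m.
Hydraulic radius R = A/P = 6.79/9.62 = 0.7062 m.
Velocity V = (1/n)*R^(2/3)*S^(1/2) = (1/0.036)*0.7062^(2/3)*0.0047^(1/2) = 1.5102 m/s.
Discharge Q = A * V = 6.79 * 1.5102 = 10.261 m^3/s.

10.261


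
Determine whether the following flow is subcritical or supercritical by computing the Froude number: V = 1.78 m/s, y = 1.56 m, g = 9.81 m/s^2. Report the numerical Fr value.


The Froude number is defined as Fr = V / sqrt(g*y).
g*y = 9.81 * 1.56 = 15.3036.
sqrt(g*y) = sqrt(15.3036) = 3.912.
Fr = 1.78 / 3.912 = 0.455.
Since Fr < 1, the flow is subcritical.

0.455


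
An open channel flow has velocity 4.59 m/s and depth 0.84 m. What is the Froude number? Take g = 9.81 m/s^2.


The Froude number is defined as Fr = V / sqrt(g*y).
g*y = 9.81 * 0.84 = 8.2404.
sqrt(g*y) = sqrt(8.2404) = 2.8706.
Fr = 4.59 / 2.8706 = 1.599.

1.599


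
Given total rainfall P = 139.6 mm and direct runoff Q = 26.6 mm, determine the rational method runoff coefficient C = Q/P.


The runoff coefficient C = runoff depth / rainfall depth.
C = 26.6 / 139.6
  = 0.1905.

0.1905


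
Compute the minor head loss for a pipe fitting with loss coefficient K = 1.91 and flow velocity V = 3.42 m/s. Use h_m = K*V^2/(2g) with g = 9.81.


Minor loss formula: h_m = K * V^2/(2g).
V^2 = 3.42^2 = 11.6964.
V^2/(2g) = 11.6964 / 19.62 = 0.5961 m.
h_m = 1.91 * 0.5961 = 1.1386 m.

1.1386


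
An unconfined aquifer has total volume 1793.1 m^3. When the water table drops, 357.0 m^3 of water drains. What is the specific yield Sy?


Specific yield Sy = Volume drained / Total volume.
Sy = 357.0 / 1793.1
   = 0.1991.

0.1991


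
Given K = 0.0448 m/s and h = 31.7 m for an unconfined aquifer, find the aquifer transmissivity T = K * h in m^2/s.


Transmissivity is defined as T = K * h.
T = 0.0448 * 31.7
  = 1.4202 m^2/s.

1.4202


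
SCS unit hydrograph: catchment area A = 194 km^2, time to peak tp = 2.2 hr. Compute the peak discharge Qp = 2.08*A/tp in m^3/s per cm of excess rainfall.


SCS formula: Qp = 2.08 * A / tp.
Qp = 2.08 * 194 / 2.2
   = 403.52 / 2.2
   = 183.42 m^3/s per cm.

183.42


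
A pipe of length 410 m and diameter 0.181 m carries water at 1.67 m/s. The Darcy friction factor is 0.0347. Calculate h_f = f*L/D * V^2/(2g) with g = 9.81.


Darcy-Weisbach equation: h_f = f * (L/D) * V^2/(2g).
f * L/D = 0.0347 * 410/0.181 = 78.6022.
V^2/(2g) = 1.67^2 / (2*9.81) = 2.7889 / 19.62 = 0.1421 m.
h_f = 78.6022 * 0.1421 = 11.173 m.

11.173


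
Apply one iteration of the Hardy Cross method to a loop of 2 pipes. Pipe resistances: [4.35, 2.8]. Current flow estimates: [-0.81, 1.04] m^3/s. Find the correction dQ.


Numerator terms (r*Q*|Q|): 4.35*-0.81*|-0.81| = -2.854; 2.8*1.04*|1.04| = 3.0285.
Sum of numerator = 0.1744.
Denominator terms (r*|Q|): 4.35*|-0.81| = 3.5235; 2.8*|1.04| = 2.912.
2 * sum of denominator = 2 * 6.4355 = 12.871.
dQ = -0.1744 / 12.871 = -0.0136 m^3/s.

-0.0136


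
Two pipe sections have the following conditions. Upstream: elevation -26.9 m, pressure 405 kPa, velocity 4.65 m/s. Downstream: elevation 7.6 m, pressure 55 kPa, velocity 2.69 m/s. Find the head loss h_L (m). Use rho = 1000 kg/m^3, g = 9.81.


Total head at each section: H = z + p/(rho*g) + V^2/(2g).
H1 = -26.9 + 405*1000/(1000*9.81) + 4.65^2/(2*9.81)
   = -26.9 + 41.284 + 1.1021
   = 15.486 m.
H2 = 7.6 + 55*1000/(1000*9.81) + 2.69^2/(2*9.81)
   = 7.6 + 5.607 + 0.3688
   = 13.575 m.
h_L = H1 - H2 = 15.486 - 13.575 = 1.911 m.

1.911


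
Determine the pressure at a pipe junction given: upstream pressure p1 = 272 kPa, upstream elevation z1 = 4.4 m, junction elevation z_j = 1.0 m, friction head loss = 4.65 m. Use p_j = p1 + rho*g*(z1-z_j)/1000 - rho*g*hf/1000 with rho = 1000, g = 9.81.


Junction pressure: p_j = p1 + rho*g*(z1 - z_j)/1000 - rho*g*hf/1000.
Elevation term = 1000*9.81*(4.4 - 1.0)/1000 = 33.354 kPa.
Friction term = 1000*9.81*4.65/1000 = 45.617 kPa.
p_j = 272 + 33.354 - 45.617 = 259.74 kPa.

259.74


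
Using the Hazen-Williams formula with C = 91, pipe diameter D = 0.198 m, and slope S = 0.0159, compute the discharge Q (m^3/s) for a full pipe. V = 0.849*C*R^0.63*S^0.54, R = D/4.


For a full circular pipe, R = D/4 = 0.198/4 = 0.0495 m.
V = 0.849 * 91 * 0.0495^0.63 * 0.0159^0.54
  = 0.849 * 91 * 0.150522 * 0.106845
  = 1.2425 m/s.
Pipe area A = pi*D^2/4 = pi*0.198^2/4 = 0.0308 m^2.
Q = A * V = 0.0308 * 1.2425 = 0.0383 m^3/s.

0.0383


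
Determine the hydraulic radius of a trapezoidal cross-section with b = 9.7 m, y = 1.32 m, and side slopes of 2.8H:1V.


For a trapezoidal section with side slope z:
A = (b + z*y)*y = (9.7 + 2.8*1.32)*1.32 = 17.683 m^2.
P = b + 2*y*sqrt(1 + z^2) = 9.7 + 2*1.32*sqrt(1 + 2.8^2) = 17.549 m.
R = A/P = 17.683 / 17.549 = 1.0076 m.

1.0076


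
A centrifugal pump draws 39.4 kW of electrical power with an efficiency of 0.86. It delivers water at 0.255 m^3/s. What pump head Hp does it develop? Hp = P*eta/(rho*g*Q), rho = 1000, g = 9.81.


Pump head formula: Hp = P * eta / (rho * g * Q).
Numerator: P * eta = 39.4 * 1000 * 0.86 = 33884.0 W.
Denominator: rho * g * Q = 1000 * 9.81 * 0.255 = 2501.55.
Hp = 33884.0 / 2501.55 = 13.55 m.

13.55


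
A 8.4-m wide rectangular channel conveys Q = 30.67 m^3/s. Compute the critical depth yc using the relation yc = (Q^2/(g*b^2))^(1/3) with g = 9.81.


Using yc = (Q^2 / (g * b^2))^(1/3):
Q^2 = 30.67^2 = 940.65.
g * b^2 = 9.81 * 8.4^2 = 9.81 * 70.56 = 692.19.
Q^2 / (g*b^2) = 940.65 / 692.19 = 1.3589.
yc = 1.3589^(1/3) = 1.1076 m.

1.1076


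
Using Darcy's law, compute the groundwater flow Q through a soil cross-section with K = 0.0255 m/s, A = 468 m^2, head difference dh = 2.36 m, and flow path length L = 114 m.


Darcy's law: Q = K * A * i, where i = dh/L.
Hydraulic gradient i = 2.36 / 114 = 0.020702.
Q = 0.0255 * 468 * 0.020702
  = 0.2471 m^3/s.

0.2471


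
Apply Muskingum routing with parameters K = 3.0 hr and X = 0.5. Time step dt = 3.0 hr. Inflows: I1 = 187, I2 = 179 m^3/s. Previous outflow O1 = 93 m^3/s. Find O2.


Muskingum coefficients:
denom = 2*K*(1-X) + dt = 2*3.0*(1-0.5) + 3.0 = 6.0.
C0 = (dt - 2*K*X)/denom = (3.0 - 2*3.0*0.5)/6.0 = 0.0.
C1 = (dt + 2*K*X)/denom = (3.0 + 2*3.0*0.5)/6.0 = 1.0.
C2 = (2*K*(1-X) - dt)/denom = 0.0.
O2 = C0*I2 + C1*I1 + C2*O1
   = 0.0*179 + 1.0*187 + 0.0*93
   = 187.0 m^3/s.

187.0


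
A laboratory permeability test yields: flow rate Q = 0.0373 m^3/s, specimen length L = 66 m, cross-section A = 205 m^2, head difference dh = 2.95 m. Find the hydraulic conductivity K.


From K = Q*L / (A*dh):
Numerator: Q*L = 0.0373 * 66 = 2.4618.
Denominator: A*dh = 205 * 2.95 = 604.75.
K = 2.4618 / 604.75 = 0.004071 m/s.

0.004071


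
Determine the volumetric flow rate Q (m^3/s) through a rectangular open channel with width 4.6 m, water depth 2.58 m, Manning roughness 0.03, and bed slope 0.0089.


For a rectangular channel, the cross-sectional area A = b * y = 4.6 * 2.58 = 11.87 m^2.
The wetted perimeter P = b + 2y = 4.6 + 2*2.58 = 9.76 m.
Hydraulic radius R = A/P = 11.87/9.76 = 1.216 m.
Velocity V = (1/n)*R^(2/3)*S^(1/2) = (1/0.03)*1.216^(2/3)*0.0089^(1/2) = 3.5825 m/s.
Discharge Q = A * V = 11.87 * 3.5825 = 42.518 m^3/s.

42.518


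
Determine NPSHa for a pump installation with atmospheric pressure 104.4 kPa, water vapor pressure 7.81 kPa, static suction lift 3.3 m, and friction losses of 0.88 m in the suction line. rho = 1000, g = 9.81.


NPSHa = p_atm/(rho*g) - z_s - hf_s - p_vap/(rho*g).
p_atm/(rho*g) = 104.4*1000 / (1000*9.81) = 10.642 m.
p_vap/(rho*g) = 7.81*1000 / (1000*9.81) = 0.796 m.
NPSHa = 10.642 - 3.3 - 0.88 - 0.796
      = 5.67 m.

5.67


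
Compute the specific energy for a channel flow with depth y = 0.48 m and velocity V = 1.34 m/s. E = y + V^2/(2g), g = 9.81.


Specific energy E = y + V^2/(2g).
Velocity head = V^2/(2g) = 1.34^2 / (2*9.81) = 1.7956 / 19.62 = 0.0915 m.
E = 0.48 + 0.0915 = 0.5715 m.

0.5715


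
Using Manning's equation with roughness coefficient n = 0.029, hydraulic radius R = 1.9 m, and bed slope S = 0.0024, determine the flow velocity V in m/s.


Manning's equation gives V = (1/n) * R^(2/3) * S^(1/2).
First, compute R^(2/3) = 1.9^(2/3) = 1.534.
Next, S^(1/2) = 0.0024^(1/2) = 0.04899.
Then 1/n = 1/0.029 = 34.48.
V = 34.48 * 1.534 * 0.04899 = 2.5915 m/s.

2.5915


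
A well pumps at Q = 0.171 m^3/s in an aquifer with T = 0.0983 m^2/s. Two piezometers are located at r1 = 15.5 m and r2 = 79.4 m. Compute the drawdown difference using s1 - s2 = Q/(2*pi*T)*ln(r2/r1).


Thiem equation: s1 - s2 = Q/(2*pi*T) * ln(r2/r1).
ln(r2/r1) = ln(79.4/15.5) = 1.6337.
Q/(2*pi*T) = 0.171 / (2*pi*0.0983) = 0.171 / 0.6176 = 0.2769.
s1 - s2 = 0.2769 * 1.6337 = 0.4523 m.

0.4523


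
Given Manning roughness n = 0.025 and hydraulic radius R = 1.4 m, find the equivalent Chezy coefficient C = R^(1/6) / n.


The Chezy coefficient relates to Manning's n through C = R^(1/6) / n.
R^(1/6) = 1.4^(1/6) = 1.057681.
C = 1.057681 / 0.025 = 42.31 m^(1/2)/s.

42.31


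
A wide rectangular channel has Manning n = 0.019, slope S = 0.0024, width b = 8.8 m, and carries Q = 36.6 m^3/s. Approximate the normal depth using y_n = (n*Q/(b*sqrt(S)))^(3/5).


We use the wide-channel approximation y_n = (n*Q/(b*sqrt(S)))^(3/5).
sqrt(S) = sqrt(0.0024) = 0.04899.
Numerator: n*Q = 0.019 * 36.6 = 0.6954.
Denominator: b*sqrt(S) = 8.8 * 0.04899 = 0.431112.
arg = 1.613.
y_n = 1.613^(3/5) = 1.3323 m.

1.3323


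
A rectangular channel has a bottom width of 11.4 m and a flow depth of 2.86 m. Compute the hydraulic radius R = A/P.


For a rectangular section:
Flow area A = b * y = 11.4 * 2.86 = 32.6 m^2.
Wetted perimeter P = b + 2y = 11.4 + 2*2.86 = 17.12 m.
Hydraulic radius R = A/P = 32.6 / 17.12 = 1.9044 m.

1.9044


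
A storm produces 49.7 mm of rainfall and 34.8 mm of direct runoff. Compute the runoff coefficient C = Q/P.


The runoff coefficient C = runoff depth / rainfall depth.
C = 34.8 / 49.7
  = 0.7002.

0.7002


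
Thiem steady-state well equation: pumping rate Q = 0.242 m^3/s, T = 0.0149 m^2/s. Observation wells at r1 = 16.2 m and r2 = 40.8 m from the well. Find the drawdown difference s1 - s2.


Thiem equation: s1 - s2 = Q/(2*pi*T) * ln(r2/r1).
ln(r2/r1) = ln(40.8/16.2) = 0.9237.
Q/(2*pi*T) = 0.242 / (2*pi*0.0149) = 0.242 / 0.0936 = 2.5849.
s1 - s2 = 2.5849 * 0.9237 = 2.3876 m.

2.3876


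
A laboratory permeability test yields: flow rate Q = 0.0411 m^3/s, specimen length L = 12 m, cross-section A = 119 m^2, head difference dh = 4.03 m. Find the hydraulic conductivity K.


From K = Q*L / (A*dh):
Numerator: Q*L = 0.0411 * 12 = 0.4932.
Denominator: A*dh = 119 * 4.03 = 479.57.
K = 0.4932 / 479.57 = 0.001028 m/s.

0.001028


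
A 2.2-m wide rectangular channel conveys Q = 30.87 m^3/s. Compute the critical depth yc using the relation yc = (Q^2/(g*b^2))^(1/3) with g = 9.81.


Using yc = (Q^2 / (g * b^2))^(1/3):
Q^2 = 30.87^2 = 952.96.
g * b^2 = 9.81 * 2.2^2 = 9.81 * 4.84 = 47.48.
Q^2 / (g*b^2) = 952.96 / 47.48 = 20.0708.
yc = 20.0708^(1/3) = 2.7176 m.

2.7176


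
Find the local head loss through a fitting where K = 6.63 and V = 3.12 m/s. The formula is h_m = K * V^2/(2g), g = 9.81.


Minor loss formula: h_m = K * V^2/(2g).
V^2 = 3.12^2 = 9.7344.
V^2/(2g) = 9.7344 / 19.62 = 0.4961 m.
h_m = 6.63 * 0.4961 = 3.2895 m.

3.2895


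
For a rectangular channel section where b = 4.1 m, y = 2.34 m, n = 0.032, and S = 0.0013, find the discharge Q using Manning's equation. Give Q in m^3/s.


For a rectangular channel, the cross-sectional area A = b * y = 4.1 * 2.34 = 9.59 m^2.
The wetted perimeter P = b + 2y = 4.1 + 2*2.34 = 8.78 m.
Hydraulic radius R = A/P = 9.59/8.78 = 1.0927 m.
Velocity V = (1/n)*R^(2/3)*S^(1/2) = (1/0.032)*1.0927^(2/3)*0.0013^(1/2) = 1.1953 m/s.
Discharge Q = A * V = 9.59 * 1.1953 = 11.468 m^3/s.

11.468


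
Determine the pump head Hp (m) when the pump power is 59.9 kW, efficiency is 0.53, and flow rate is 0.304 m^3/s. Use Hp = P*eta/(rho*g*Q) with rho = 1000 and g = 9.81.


Pump head formula: Hp = P * eta / (rho * g * Q).
Numerator: P * eta = 59.9 * 1000 * 0.53 = 31747.0 W.
Denominator: rho * g * Q = 1000 * 9.81 * 0.304 = 2982.24.
Hp = 31747.0 / 2982.24 = 10.65 m.

10.65


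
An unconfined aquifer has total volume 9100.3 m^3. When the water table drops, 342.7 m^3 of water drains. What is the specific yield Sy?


Specific yield Sy = Volume drained / Total volume.
Sy = 342.7 / 9100.3
   = 0.0377.

0.0377


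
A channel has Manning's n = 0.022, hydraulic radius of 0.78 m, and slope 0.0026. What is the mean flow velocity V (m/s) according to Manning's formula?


Manning's equation gives V = (1/n) * R^(2/3) * S^(1/2).
First, compute R^(2/3) = 0.78^(2/3) = 0.8474.
Next, S^(1/2) = 0.0026^(1/2) = 0.05099.
Then 1/n = 1/0.022 = 45.45.
V = 45.45 * 0.8474 * 0.05099 = 1.9639 m/s.

1.9639


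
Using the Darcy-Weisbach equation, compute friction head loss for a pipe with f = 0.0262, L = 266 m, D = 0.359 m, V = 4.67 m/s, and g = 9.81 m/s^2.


Darcy-Weisbach equation: h_f = f * (L/D) * V^2/(2g).
f * L/D = 0.0262 * 266/0.359 = 19.4128.
V^2/(2g) = 4.67^2 / (2*9.81) = 21.8089 / 19.62 = 1.1116 m.
h_f = 19.4128 * 1.1116 = 21.579 m.

21.579


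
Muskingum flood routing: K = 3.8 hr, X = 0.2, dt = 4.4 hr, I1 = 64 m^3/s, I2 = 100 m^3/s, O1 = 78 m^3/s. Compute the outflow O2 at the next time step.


Muskingum coefficients:
denom = 2*K*(1-X) + dt = 2*3.8*(1-0.2) + 4.4 = 10.48.
C0 = (dt - 2*K*X)/denom = (4.4 - 2*3.8*0.2)/10.48 = 0.2748.
C1 = (dt + 2*K*X)/denom = (4.4 + 2*3.8*0.2)/10.48 = 0.5649.
C2 = (2*K*(1-X) - dt)/denom = 0.1603.
O2 = C0*I2 + C1*I1 + C2*O1
   = 0.2748*100 + 0.5649*64 + 0.1603*78
   = 76.14 m^3/s.

76.14


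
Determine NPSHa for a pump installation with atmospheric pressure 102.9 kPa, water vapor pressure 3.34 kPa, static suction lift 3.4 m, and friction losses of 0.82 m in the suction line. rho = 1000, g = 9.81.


NPSHa = p_atm/(rho*g) - z_s - hf_s - p_vap/(rho*g).
p_atm/(rho*g) = 102.9*1000 / (1000*9.81) = 10.489 m.
p_vap/(rho*g) = 3.34*1000 / (1000*9.81) = 0.34 m.
NPSHa = 10.489 - 3.4 - 0.82 - 0.34
      = 5.93 m.

5.93


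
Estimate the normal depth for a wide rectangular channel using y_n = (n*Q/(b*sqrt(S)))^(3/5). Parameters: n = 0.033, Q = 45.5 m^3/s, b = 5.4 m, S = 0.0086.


We use the wide-channel approximation y_n = (n*Q/(b*sqrt(S)))^(3/5).
sqrt(S) = sqrt(0.0086) = 0.092736.
Numerator: n*Q = 0.033 * 45.5 = 1.5015.
Denominator: b*sqrt(S) = 5.4 * 0.092736 = 0.500774.
arg = 2.9984.
y_n = 2.9984^(3/5) = 1.9325 m.

1.9325


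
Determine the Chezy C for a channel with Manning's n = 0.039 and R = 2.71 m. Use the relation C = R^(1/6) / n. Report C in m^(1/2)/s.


The Chezy coefficient relates to Manning's n through C = R^(1/6) / n.
R^(1/6) = 2.71^(1/6) = 1.18076.
C = 1.18076 / 0.039 = 30.28 m^(1/2)/s.

30.28


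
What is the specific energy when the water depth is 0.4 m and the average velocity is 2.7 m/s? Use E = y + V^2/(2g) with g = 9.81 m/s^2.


Specific energy E = y + V^2/(2g).
Velocity head = V^2/(2g) = 2.7^2 / (2*9.81) = 7.29 / 19.62 = 0.3716 m.
E = 0.4 + 0.3716 = 0.7716 m.

0.7716


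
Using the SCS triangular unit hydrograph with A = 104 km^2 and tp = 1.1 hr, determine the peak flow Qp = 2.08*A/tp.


SCS formula: Qp = 2.08 * A / tp.
Qp = 2.08 * 104 / 1.1
   = 216.32 / 1.1
   = 196.65 m^3/s per cm.

196.65


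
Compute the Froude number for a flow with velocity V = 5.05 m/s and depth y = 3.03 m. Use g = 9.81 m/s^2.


The Froude number is defined as Fr = V / sqrt(g*y).
g*y = 9.81 * 3.03 = 29.7243.
sqrt(g*y) = sqrt(29.7243) = 5.452.
Fr = 5.05 / 5.452 = 0.9263.

0.9263


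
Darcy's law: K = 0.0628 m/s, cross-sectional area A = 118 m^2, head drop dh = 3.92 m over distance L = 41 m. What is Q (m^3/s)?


Darcy's law: Q = K * A * i, where i = dh/L.
Hydraulic gradient i = 3.92 / 41 = 0.09561.
Q = 0.0628 * 118 * 0.09561
  = 0.7085 m^3/s.

0.7085


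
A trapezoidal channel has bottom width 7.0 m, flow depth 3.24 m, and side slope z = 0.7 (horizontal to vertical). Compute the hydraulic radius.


For a trapezoidal section with side slope z:
A = (b + z*y)*y = (7.0 + 0.7*3.24)*3.24 = 30.028 m^2.
P = b + 2*y*sqrt(1 + z^2) = 7.0 + 2*3.24*sqrt(1 + 0.7^2) = 14.91 m.
R = A/P = 30.028 / 14.91 = 2.014 m.

2.014


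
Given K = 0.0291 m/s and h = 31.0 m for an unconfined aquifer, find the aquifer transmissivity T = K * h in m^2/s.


Transmissivity is defined as T = K * h.
T = 0.0291 * 31.0
  = 0.9021 m^2/s.

0.9021


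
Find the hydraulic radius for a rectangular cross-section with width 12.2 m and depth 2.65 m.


For a rectangular section:
Flow area A = b * y = 12.2 * 2.65 = 32.33 m^2.
Wetted perimeter P = b + 2y = 12.2 + 2*2.65 = 17.5 m.
Hydraulic radius R = A/P = 32.33 / 17.5 = 1.8474 m.

1.8474


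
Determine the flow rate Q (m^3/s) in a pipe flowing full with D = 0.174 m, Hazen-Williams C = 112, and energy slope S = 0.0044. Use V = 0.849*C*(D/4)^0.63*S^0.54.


For a full circular pipe, R = D/4 = 0.174/4 = 0.0435 m.
V = 0.849 * 112 * 0.0435^0.63 * 0.0044^0.54
  = 0.849 * 112 * 0.138755 * 0.053391
  = 0.7044 m/s.
Pipe area A = pi*D^2/4 = pi*0.174^2/4 = 0.0238 m^2.
Q = A * V = 0.0238 * 0.7044 = 0.0168 m^3/s.

0.0168
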